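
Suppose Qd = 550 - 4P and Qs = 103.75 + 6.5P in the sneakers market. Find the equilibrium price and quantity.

Set Qd = Qs: 550 - 4P = 103.75 + 6.5P.
446.25 = 10.5P, so P* = 42.5.
Q* = 550 − 4(42.5) = 380.

P* = 42.5, Q* = 380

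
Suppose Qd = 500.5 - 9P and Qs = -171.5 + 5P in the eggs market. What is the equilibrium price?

P* = 48

Set Qd = Qs: 500.5 - 9P = -171.5 + 5P.
672 = 14P, so P* = 48.
Q* = 500.5 − 9(48) = 68.5.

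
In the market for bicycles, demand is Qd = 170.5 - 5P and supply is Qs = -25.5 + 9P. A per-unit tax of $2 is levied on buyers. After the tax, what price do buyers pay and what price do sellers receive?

Buyers pay 107/7, sellers receive 93/7

Pre-tax equilibrium: P* = 14, Q* = 100.5.
Tax on buyers shifts demand to Qd = 170.5 − 5(P + 2) = 160.5 - 5P.
160.5 - 5P = -25.5 + 9P gives seller price Ps = 93/7; buyers pay Pb = 93/7 + 2 = 107/7.
New quantity: Q = 170.5 − 5(107/7) = 1317/14.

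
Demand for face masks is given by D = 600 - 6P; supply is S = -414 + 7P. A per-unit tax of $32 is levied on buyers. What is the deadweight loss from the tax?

Pre-tax equilibrium: P* = 78, Q* = 132.
Tax on buyers shifts demand to D = 600 − 6(P + 32) = 408 - 6P.
408 - 6P = -414 + 7P gives seller price Ps = 822/13; buyers pay Pb = 822/13 + 32 = 1238/13.
New quantity: Q = 600 − 6(1238/13) = 372/13.
DWL = ½ × 32 × (132 − 372/13) = 21504/13.

Deadweight loss = 21504/13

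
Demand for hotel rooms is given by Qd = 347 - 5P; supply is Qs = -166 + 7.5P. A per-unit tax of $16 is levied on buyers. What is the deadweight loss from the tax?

Pre-tax equilibrium: P* = 41.04, Q* = 141.8.
Tax on buyers shifts demand to Qd = 347 − 5(P + 16) = 267 - 5P.
267 - 5P = -166 + 7.5P gives seller price Ps = 34.64; buyers pay Pb = 34.64 + 16 = 50.64.
New quantity: Q = 347 − 5(50.64) = 93.8.
DWL = ½ × 16 × (141.8 − 93.8) = 384.

Deadweight loss = 384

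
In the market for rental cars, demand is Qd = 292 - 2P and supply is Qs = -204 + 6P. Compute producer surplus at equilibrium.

Producer surplus = 2352

Equilibrium: 292 - 2P = -204 + 6P gives P* = 62, Q* = 168.
Supply starts at P = 34 (where Qs = 0).
PS = ½(62 − 34)(168) = 2352.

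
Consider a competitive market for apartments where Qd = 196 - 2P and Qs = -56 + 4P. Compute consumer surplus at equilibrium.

Equilibrium: 196 - 2P = -56 + 4P gives P* = 42, Q* = 112.
Demand choke price (Qd = 0): P = 98.
CS = ½(98 − 42)(112) = 3136.

Consumer surplus = 3136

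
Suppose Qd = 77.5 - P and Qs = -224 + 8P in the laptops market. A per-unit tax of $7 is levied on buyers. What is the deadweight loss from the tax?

Deadweight loss = 196/9

Pre-tax equilibrium: P* = 33.5, Q* = 44.
Tax on buyers shifts demand to Qd = 77.5 − 1(P + 7) = 70.5 - P.
70.5 - P = -224 + 8P gives seller price Ps = 589/18; buyers pay Pb = 589/18 + 7 = 715/18.
New quantity: Q = 77.5 − 1(715/18) = 340/9.
DWL = ½ × 7 × (44 − 340/9) = 196/9.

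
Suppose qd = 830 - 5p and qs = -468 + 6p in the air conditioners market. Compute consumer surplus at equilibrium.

Consumer surplus = 5760

Equilibrium: 830 - 5p = -468 + 6p gives p* = 118, q* = 240.
Demand choke price (qd = 0): p = 166.
CS = ½(166 − 118)(240) = 5760.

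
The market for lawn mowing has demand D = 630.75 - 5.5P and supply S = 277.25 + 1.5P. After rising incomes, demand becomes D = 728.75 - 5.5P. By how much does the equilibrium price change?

Original equilibrium: P* = 50.5, Q* = 353.
New equilibrium: 728.75 - 5.5P = 277.25 + 1.5P, so 451.5 = 7P and P' = 64.5; Q' = 728.75 − 5.5(64.5) = 374.
Change in price: 64.5 − 50.5 = 14.

ΔP = 14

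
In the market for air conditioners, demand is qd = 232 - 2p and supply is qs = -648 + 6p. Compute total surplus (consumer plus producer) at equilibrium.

Total surplus = 48

Equilibrium: 232 - 2p = -648 + 6p gives p* = 110, q* = 12.
Demand choke price: p = 116; supply starts at p = 108.
CS = ½(116 − 110)(12) = 36; PS = ½(110 − 108)(12) = 12.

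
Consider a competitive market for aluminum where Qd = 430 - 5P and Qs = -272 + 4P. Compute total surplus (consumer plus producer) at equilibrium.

Equilibrium: 430 - 5P = -272 + 4P gives P* = 78, Q* = 40.
Demand choke price: P = 86; supply starts at P = 68.
CS = ½(86 − 78)(40) = 160; PS = ½(78 − 68)(40) = 200.

Total surplus = 360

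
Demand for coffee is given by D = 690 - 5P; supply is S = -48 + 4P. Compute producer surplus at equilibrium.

Producer surplus = 9800

Equilibrium: 690 - 5P = -48 + 4P gives P* = 82, Q* = 280.
Supply starts at P = 12 (where S = 0).
PS = ½(82 − 12)(280) = 9800.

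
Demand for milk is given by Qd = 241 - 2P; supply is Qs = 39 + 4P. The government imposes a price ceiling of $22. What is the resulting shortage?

Shortage = 70

Equilibrium price would be P* = 101/3, so the ceiling at 22 binds.
At P = 22: Qd = 241 − 2(22) = 197, Qs = 39 + 4(22) = 127.
Shortage = 197 − 127 = 70.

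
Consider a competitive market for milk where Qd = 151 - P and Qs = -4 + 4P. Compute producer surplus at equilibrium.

Producer surplus = 1800

Equilibrium: 151 - P = -4 + 4P gives P* = 31, Q* = 120.
Supply starts at P = 1 (where Qs = 0).
PS = ½(31 − 1)(120) = 1800.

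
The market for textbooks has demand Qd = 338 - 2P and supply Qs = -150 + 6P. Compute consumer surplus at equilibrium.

Equilibrium: 338 - 2P = -150 + 6P gives P* = 61, Q* = 216.
Demand choke price (Qd = 0): P = 169.
CS = ½(169 − 61)(216) = 11664.

Consumer surplus = 11664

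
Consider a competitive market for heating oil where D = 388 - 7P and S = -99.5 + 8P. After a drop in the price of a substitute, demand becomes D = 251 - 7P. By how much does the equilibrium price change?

Original equilibrium: P* = 32.5, Q* = 160.5.
New equilibrium: 251 - 7P = -99.5 + 8P, so 350.5 = 15P and P' = 701/30; Q' = 251 − 7(701/30) = 2623/30.
Change in price: 701/30 − 32.5 = -137/15.

ΔP = -137/15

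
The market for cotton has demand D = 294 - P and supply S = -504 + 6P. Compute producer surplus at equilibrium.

Equilibrium: 294 - P = -504 + 6P gives P* = 114, Q* = 180.
Supply starts at P = 84 (where S = 0).
PS = ½(114 − 84)(180) = 2700.

Producer surplus = 2700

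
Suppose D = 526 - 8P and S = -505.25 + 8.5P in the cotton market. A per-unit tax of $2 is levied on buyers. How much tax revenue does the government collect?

Pre-tax equilibrium: P* = 62.5, Q* = 26.
Tax on buyers shifts demand to D = 526 − 8(P + 2) = 510 - 8P.
510 - 8P = -505.25 + 8.5P gives seller price Ps = 4061/66; buyers pay Pb = 4061/66 + 2 = 4193/66.
New quantity: Q = 526 − 8(4193/66) = 586/33.
Revenue = 2 × 586/33 = 1172/33.

Tax revenue = 1172/33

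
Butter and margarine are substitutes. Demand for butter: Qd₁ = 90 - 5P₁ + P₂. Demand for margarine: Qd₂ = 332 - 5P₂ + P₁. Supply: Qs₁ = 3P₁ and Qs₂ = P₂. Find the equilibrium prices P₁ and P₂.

P₁ = 872/47, P₂ = 2746/47

Market 1: 90 - 5P₁ + P₂ = 3P₁ → 8P₁ - P₂ = 90.
Market 2: 6P₂ - P₁ = 332.
Eliminating P₂: 6×(1) + 1×(2) gives 47P₁ = 872, so P₁ = 872/47.
Back-substitute into (2): P₂ = (332 + 1×872/47) / 6 = 2746/47.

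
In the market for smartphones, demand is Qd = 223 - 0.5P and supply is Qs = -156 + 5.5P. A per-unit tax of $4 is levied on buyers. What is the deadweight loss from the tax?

Deadweight loss = 11/3

Pre-tax equilibrium: P* = 379/6, Q* = 2297/12.
Tax on buyers shifts demand to Qd = 223 − 0.5(P + 4) = 221 - 0.5P.
221 - 0.5P = -156 + 5.5P gives seller price Ps = 377/6; buyers pay Pb = 377/6 + 4 = 401/6.
New quantity: Q = 223 − 0.5(401/6) = 2275/12.
DWL = ½ × 4 × (2297/12 − 2275/12) = 11/3.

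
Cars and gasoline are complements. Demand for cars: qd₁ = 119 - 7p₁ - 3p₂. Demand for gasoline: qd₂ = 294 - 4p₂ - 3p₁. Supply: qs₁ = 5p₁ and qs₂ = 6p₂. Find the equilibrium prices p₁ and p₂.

p₁ = 308/111, p₂ = 1057/37

Market 1: 119 - 7p₁ - 3p₂ = 5p₁ → 12p₁ + 3p₂ = 119.
Market 2: 10p₂ + 3p₁ = 294.
Eliminating p₂: 10×(1) − 3×(2) gives 111p₁ = 308, so p₁ = 308/111.
Back-substitute into (2): p₂ = (294 − 3×308/111) / 10 = 1057/37.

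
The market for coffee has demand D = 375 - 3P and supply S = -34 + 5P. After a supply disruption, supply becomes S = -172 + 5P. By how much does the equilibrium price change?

ΔP = 17.25

Original equilibrium: P* = 51.125, Q* = 221.625.
New equilibrium: 375 - 3P = -172 + 5P, so 547 = 8P and P' = 68.375; Q' = 375 − 3(68.375) = 169.875.
Change in price: 68.375 − 51.125 = 17.25.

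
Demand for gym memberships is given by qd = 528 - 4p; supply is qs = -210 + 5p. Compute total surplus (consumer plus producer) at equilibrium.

Equilibrium: 528 - 4p = -210 + 5p gives p* = 82, q* = 200.
Demand choke price: p = 132; supply starts at p = 42.
CS = ½(132 − 82)(200) = 5000; PS = ½(82 − 42)(200) = 4000.

Total surplus = 9000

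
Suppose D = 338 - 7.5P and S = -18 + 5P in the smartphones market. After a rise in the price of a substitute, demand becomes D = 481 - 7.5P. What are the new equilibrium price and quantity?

P' = 39.92, Q' = 181.6

Original equilibrium: P* = 28.48, Q* = 124.4.
New equilibrium: 481 - 7.5P = -18 + 5P, so 499 = 12.5P and P' = 39.92; Q' = 481 − 7.5(39.92) = 181.6.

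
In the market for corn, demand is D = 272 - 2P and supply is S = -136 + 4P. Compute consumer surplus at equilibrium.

Equilibrium: 272 - 2P = -136 + 4P gives P* = 68, Q* = 136.
Demand choke price (D = 0): P = 136.
CS = ½(136 − 68)(136) = 4624.

Consumer surplus = 4624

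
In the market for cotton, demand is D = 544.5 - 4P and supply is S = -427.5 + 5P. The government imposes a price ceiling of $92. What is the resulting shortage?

Shortage = 144

Equilibrium price would be P* = 108, so the ceiling at 92 binds.
At P = 92: D = 544.5 − 4(92) = 176.5, S = -427.5 + 5(92) = 32.5.
Shortage = 176.5 − 32.5 = 144.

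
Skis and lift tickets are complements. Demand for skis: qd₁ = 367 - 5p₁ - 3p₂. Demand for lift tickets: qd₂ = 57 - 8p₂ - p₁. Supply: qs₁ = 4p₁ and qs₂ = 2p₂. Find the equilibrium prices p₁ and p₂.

Market 1: 367 - 5p₁ - 3p₂ = 4p₁ → 9p₁ + 3p₂ = 367.
Market 2: 10p₂ + p₁ = 57.
Eliminating p₂: 10×(1) − 3×(2) gives 87p₁ = 3499, so p₁ = 3499/87.
Back-substitute into (2): p₂ = (57 − 1×3499/87) / 10 = 146/87.

p₁ = 3499/87, p₂ = 146/87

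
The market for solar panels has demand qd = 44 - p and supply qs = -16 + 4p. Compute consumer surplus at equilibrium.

Equilibrium: 44 - p = -16 + 4p gives p* = 12, q* = 32.
Demand choke price (qd = 0): p = 44.
CS = ½(44 − 12)(32) = 512.

Consumer surplus = 512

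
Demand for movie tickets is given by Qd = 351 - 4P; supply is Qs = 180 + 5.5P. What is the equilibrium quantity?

Set Qd = Qs: 351 - 4P = 180 + 5.5P.
171 = 9.5P, so P* = 18.
Q* = 351 − 4(18) = 279.

Q* = 279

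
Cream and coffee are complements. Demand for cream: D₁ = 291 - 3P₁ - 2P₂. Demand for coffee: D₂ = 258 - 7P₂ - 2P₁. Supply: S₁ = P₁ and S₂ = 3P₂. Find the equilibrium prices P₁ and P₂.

P₁ = 66.5, P₂ = 12.5

Market 1: 291 - 3P₁ - 2P₂ = P₁ → 4P₁ + 2P₂ = 291.
Market 2: 10P₂ + 2P₁ = 258.
Eliminating P₂: 10×(1) − 2×(2) gives 36P₁ = 2394, so P₁ = 66.5.
Back-substitute into (2): P₂ = (258 − 2×66.5) / 10 = 12.5.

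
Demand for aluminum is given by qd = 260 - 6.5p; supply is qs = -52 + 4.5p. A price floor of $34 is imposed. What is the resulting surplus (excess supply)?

Surplus = 62

Equilibrium price would be p* = 312/11, so the floor at 34 binds.
At p = 34: qd = 39, qs = 101.
Surplus = 101 − 39 = 62.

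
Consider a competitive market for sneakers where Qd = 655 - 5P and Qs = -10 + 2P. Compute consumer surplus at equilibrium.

Consumer surplus = 3240

Equilibrium: 655 - 5P = -10 + 2P gives P* = 95, Q* = 180.
Demand choke price (Qd = 0): P = 131.
CS = ½(131 − 95)(180) = 3240.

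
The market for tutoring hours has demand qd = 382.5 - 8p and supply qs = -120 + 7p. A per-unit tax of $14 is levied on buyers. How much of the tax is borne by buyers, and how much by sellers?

Pre-tax equilibrium: p* = 33.5, q* = 114.5.
Tax on buyers shifts demand to qd = 382.5 − 8(p + 14) = 270.5 - 8p.
270.5 - 8p = -120 + 7p gives seller price ps = 781/30; buyers pay pb = 781/30 + 14 = 1201/30.
New quantity: q = 382.5 − 8(1201/30) = 1867/30.
Buyer burden = 1201/30 − 33.5 = 98/15; seller burden = 33.5 − 781/30 = 112/15.

Buyers bear 98/15, sellers bear 112/15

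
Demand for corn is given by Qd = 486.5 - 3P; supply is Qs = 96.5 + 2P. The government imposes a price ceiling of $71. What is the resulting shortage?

Equilibrium price would be P* = 78, so the ceiling at 71 binds.
At P = 71: Qd = 486.5 − 3(71) = 273.5, Qs = 96.5 + 2(71) = 238.5.
Shortage = 273.5 − 238.5 = 35.

Shortage = 35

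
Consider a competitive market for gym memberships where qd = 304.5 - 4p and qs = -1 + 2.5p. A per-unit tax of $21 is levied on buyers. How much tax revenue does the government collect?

Tax revenue = 45969/26

Pre-tax equilibrium: p* = 47, q* = 116.5.
Tax on buyers shifts demand to qd = 304.5 − 4(p + 21) = 220.5 - 4p.
220.5 - 4p = -1 + 2.5p gives seller price ps = 443/13; buyers pay pb = 443/13 + 21 = 716/13.
New quantity: q = 304.5 − 4(716/13) = 2189/26.
Revenue = 21 × 2189/26 = 45969/26.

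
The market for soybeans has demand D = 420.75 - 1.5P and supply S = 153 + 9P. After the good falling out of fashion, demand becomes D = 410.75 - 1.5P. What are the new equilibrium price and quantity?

Original equilibrium: P* = 25.5, Q* = 382.5.
New equilibrium: 410.75 - 1.5P = 153 + 9P, so 257.75 = 10.5P and P' = 1031/42; Q' = 410.75 − 1.5(1031/42) = 5235/14.

P' = 1031/42, Q' = 5235/14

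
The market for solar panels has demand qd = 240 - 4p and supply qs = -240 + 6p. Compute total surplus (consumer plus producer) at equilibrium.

Equilibrium: 240 - 4p = -240 + 6p gives p* = 48, q* = 48.
Demand choke price: p = 60; supply starts at p = 40.
CS = ½(60 − 48)(48) = 288; PS = ½(48 − 40)(48) = 192.

Total surplus = 480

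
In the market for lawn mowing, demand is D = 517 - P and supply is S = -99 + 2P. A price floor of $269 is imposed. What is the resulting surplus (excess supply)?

Equilibrium price would be P* = 616/3, so the floor at 269 binds.
At P = 269: D = 248, S = 439.
Surplus = 439 − 248 = 191.

Surplus = 191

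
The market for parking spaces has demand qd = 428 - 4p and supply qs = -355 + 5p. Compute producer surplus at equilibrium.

Producer surplus = 640

Equilibrium: 428 - 4p = -355 + 5p gives p* = 87, q* = 80.
Supply starts at p = 71 (where qs = 0).
PS = ½(87 − 71)(80) = 640.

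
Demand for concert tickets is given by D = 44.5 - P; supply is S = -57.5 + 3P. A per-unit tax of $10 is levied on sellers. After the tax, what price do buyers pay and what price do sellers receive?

Buyers pay $33, sellers receive $23

Pre-tax equilibrium: P* = 25.5, Q* = 19.
Tax on sellers shifts supply to S = -57.5 + 3(P − 10) = -87.5 + 3P.
44.5 - P = -87.5 + 3P gives buyer price Pb = 33; sellers receive Ps = 33 − 10 = 23.
New quantity: Q = 44.5 − 1(33) = 11.5.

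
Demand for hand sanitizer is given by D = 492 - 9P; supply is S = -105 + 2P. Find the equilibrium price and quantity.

Set D = S: 492 - 9P = -105 + 2P.
597 = 11P, so P* = 597/11.
Q* = 492 − 9(597/11) = 39/11.

P* = 597/11, Q* = 39/11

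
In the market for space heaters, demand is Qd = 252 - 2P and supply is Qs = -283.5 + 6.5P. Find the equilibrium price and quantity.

P* = 63, Q* = 126

Set Qd = Qs: 252 - 2P = -283.5 + 6.5P.
535.5 = 8.5P, so P* = 63.
Q* = 252 − 2(63) = 126.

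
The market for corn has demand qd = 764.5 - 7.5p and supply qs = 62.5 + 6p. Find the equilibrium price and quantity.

Set qd = qs: 764.5 - 7.5p = 62.5 + 6p.
702 = 13.5p, so p* = 52.
q* = 764.5 − 7.5(52) = 374.5.

p* = 52, q* = 374.5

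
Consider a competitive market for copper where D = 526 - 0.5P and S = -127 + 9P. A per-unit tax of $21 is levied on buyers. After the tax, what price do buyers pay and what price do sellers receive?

Buyers pay 1684/19, sellers receive 1285/19

Pre-tax equilibrium: P* = 1306/19, Q* = 9341/19.
Tax on buyers shifts demand to D = 526 − 0.5(P + 21) = 515.5 - 0.5P.
515.5 - 0.5P = -127 + 9P gives seller price Ps = 1285/19; buyers pay Pb = 1285/19 + 21 = 1684/19.
New quantity: Q = 526 − 0.5(1684/19) = 9152/19.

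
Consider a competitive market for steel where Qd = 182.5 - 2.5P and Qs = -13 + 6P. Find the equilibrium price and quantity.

P* = 23, Q* = 125

Set Qd = Qs: 182.5 - 2.5P = -13 + 6P.
195.5 = 8.5P, so P* = 23.
Q* = 182.5 − 2.5(23) = 125.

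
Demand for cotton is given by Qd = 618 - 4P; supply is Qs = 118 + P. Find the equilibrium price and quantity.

P* = 100, Q* = 218

Set Qd = Qs: 618 - 4P = 118 + P.
500 = 5P, so P* = 100.
Q* = 618 − 4(100) = 218.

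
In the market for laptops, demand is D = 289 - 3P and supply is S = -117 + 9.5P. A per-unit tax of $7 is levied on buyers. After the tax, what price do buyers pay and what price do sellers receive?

Buyers pay $37.8, sellers receive $30.8

Pre-tax equilibrium: P* = 32.48, Q* = 191.56.
Tax on buyers shifts demand to D = 289 − 3(P + 7) = 268 - 3P.
268 - 3P = -117 + 9.5P gives seller price Ps = 30.8; buyers pay Pb = 30.8 + 7 = 37.8.
New quantity: Q = 289 − 3(37.8) = 175.6.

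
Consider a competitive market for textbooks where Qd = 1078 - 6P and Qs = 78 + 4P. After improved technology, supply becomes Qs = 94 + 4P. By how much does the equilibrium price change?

Original equilibrium: P* = 100, Q* = 478.
New equilibrium: 1078 - 6P = 94 + 4P, so 984 = 10P and P' = 98.4; Q' = 1078 − 6(98.4) = 487.6.
Change in price: 98.4 − 100 = -1.6.

ΔP = -1.6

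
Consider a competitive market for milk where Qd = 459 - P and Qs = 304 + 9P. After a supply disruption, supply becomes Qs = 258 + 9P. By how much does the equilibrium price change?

ΔP = 4.6

Original equilibrium: P* = 15.5, Q* = 443.5.
New equilibrium: 459 - P = 258 + 9P, so 201 = 10P and P' = 20.1; Q' = 459 − 1(20.1) = 438.9.
Change in price: 20.1 − 15.5 = 4.6.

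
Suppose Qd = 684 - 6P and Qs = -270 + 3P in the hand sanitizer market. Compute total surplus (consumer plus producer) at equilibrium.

Total surplus = 576

Equilibrium: 684 - 6P = -270 + 3P gives P* = 106, Q* = 48.
Demand choke price: P = 114; supply starts at P = 90.
CS = ½(114 − 106)(48) = 192; PS = ½(106 − 90)(48) = 384.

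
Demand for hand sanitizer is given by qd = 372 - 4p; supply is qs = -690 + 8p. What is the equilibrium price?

p* = 88.5

Set qd = qs: 372 - 4p = -690 + 8p.
1062 = 12p, so p* = 88.5.
q* = 372 − 4(88.5) = 18.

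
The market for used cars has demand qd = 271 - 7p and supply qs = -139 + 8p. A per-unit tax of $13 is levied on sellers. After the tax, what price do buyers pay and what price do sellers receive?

Pre-tax equilibrium: p* = 82/3, q* = 239/3.
Tax on sellers shifts supply to qs = -139 + 8(p − 13) = -243 + 8p.
271 - 7p = -243 + 8p gives buyer price pb = 514/15; sellers receive ps = 514/15 − 13 = 319/15.
New quantity: q = 271 − 7(514/15) = 467/15.

Buyers pay 514/15, sellers receive 319/15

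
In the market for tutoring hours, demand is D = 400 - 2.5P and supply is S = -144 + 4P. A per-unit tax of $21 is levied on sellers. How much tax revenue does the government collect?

Pre-tax equilibrium: P* = 1088/13, Q* = 2480/13.
Tax on sellers shifts supply to S = -144 + 4(P − 21) = -228 + 4P.
400 - 2.5P = -228 + 4P gives buyer price Pb = 1256/13; sellers receive Ps = 1256/13 − 21 = 983/13.
New quantity: Q = 400 − 2.5(1256/13) = 2060/13.
Revenue = 21 × 2060/13 = 43260/13.

Tax revenue = 43260/13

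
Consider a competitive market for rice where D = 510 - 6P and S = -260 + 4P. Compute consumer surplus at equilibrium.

Equilibrium: 510 - 6P = -260 + 4P gives P* = 77, Q* = 48.
Demand choke price (D = 0): P = 85.
CS = ½(85 − 77)(48) = 192.

Consumer surplus = 192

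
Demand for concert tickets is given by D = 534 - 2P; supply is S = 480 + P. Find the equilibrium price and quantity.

P* = 18, Q* = 498

Set D = S: 534 - 2P = 480 + P.
54 = 3P, so P* = 18.
Q* = 534 − 2(18) = 498.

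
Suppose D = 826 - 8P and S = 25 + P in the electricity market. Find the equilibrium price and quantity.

P* = 89, Q* = 114

Set D = S: 826 - 8P = 25 + P.
801 = 9P, so P* = 89.
Q* = 826 − 8(89) = 114.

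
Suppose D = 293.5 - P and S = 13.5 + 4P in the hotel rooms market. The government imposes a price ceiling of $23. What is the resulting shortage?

Shortage = 165

Equilibrium price would be P* = 56, so the ceiling at 23 binds.
At P = 23: D = 293.5 − 1(23) = 270.5, S = 13.5 + 4(23) = 105.5.
Shortage = 270.5 − 105.5 = 165.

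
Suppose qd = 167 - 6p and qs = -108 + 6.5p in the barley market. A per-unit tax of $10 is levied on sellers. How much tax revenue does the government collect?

Tax revenue = 38

Pre-tax equilibrium: p* = 22, q* = 35.
Tax on sellers shifts supply to qs = -108 + 6.5(p − 10) = -173 + 6.5p.
167 - 6p = -173 + 6.5p gives buyer price pb = 27.2; sellers receive ps = 27.2 − 10 = 17.2.
New quantity: q = 167 − 6(27.2) = 3.8.
Revenue = 10 × 3.8 = 38.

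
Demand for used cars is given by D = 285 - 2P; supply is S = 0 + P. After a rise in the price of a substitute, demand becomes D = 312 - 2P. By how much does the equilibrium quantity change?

ΔQ = 9

Original equilibrium: P* = 95, Q* = 95.
New equilibrium: 312 - 2P = 0 + P, so 312 = 3P and P' = 104; Q' = 312 − 2(104) = 104.
Change in quantity: 104 − 95 = 9.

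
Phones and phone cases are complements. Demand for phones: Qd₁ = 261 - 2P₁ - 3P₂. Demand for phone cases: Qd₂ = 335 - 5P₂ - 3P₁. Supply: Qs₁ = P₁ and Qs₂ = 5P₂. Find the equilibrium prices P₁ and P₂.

P₁ = 535/7, P₂ = 74/7

Market 1: 261 - 2P₁ - 3P₂ = P₁ → 3P₁ + 3P₂ = 261.
Market 2: 10P₂ + 3P₁ = 335.
Eliminating P₂: 10×(1) − 3×(2) gives 21P₁ = 1605, so P₁ = 535/7.
Back-substitute into (2): P₂ = (335 − 3×535/7) / 10 = 74/7.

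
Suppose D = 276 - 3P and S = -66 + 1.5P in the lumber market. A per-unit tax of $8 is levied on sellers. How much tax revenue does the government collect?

Tax revenue = 320

Pre-tax equilibrium: P* = 76, Q* = 48.
Tax on sellers shifts supply to S = -66 + 1.5(P − 8) = -78 + 1.5P.
276 - 3P = -78 + 1.5P gives buyer price Pb = 236/3; sellers receive Ps = 236/3 − 8 = 212/3.
New quantity: Q = 276 − 3(236/3) = 40.
Revenue = 8 × 40 = 320.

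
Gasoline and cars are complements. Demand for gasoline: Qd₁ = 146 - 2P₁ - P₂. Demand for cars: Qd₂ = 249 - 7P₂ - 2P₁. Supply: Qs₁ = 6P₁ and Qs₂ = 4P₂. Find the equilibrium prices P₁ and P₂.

Market 1: 146 - 2P₁ - P₂ = 6P₁ → 8P₁ + P₂ = 146.
Market 2: 11P₂ + 2P₁ = 249.
Eliminating P₂: 11×(1) − 1×(2) gives 86P₁ = 1357, so P₁ = 1357/86.
Back-substitute into (2): P₂ = (249 − 2×1357/86) / 11 = 850/43.

P₁ = 1357/86, P₂ = 850/43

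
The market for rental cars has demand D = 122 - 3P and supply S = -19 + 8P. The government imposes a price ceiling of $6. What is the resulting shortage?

Equilibrium price would be P* = 141/11, so the ceiling at 6 binds.
At P = 6: D = 122 − 3(6) = 104, S = -19 + 8(6) = 29.
Shortage = 104 − 29 = 75.

Shortage = 75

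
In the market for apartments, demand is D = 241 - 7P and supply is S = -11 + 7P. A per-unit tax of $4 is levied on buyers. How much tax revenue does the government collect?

Pre-tax equilibrium: P* = 18, Q* = 115.
Tax on buyers shifts demand to D = 241 − 7(P + 4) = 213 - 7P.
213 - 7P = -11 + 7P gives seller price Ps = 16; buyers pay Pb = 16 + 4 = 20.
New quantity: Q = 241 − 7(20) = 101.
Revenue = 4 × 101 = 404.

Tax revenue = 404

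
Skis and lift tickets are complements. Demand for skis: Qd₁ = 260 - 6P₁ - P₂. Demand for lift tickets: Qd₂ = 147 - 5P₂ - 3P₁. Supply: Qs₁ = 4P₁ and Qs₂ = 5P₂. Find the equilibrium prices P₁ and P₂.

Market 1: 260 - 6P₁ - P₂ = 4P₁ → 10P₁ + P₂ = 260.
Market 2: 10P₂ + 3P₁ = 147.
Eliminating P₂: 10×(1) − 1×(2) gives 97P₁ = 2453, so P₁ = 2453/97.
Back-substitute into (2): P₂ = (147 − 3×2453/97) / 10 = 690/97.

P₁ = 2453/97, P₂ = 690/97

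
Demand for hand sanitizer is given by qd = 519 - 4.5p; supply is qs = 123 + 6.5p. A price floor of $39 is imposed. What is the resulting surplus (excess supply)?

Equilibrium price would be p* = 36, so the floor at 39 binds.
At p = 39: qd = 343.5, qs = 376.5.
Surplus = 376.5 − 343.5 = 33.

Surplus = 33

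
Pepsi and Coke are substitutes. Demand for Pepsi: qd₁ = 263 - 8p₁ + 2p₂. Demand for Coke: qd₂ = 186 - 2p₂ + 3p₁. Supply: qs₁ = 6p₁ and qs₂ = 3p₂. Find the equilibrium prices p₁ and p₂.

Market 1: 263 - 8p₁ + 2p₂ = 6p₁ → 14p₁ - 2p₂ = 263.
Market 2: 5p₂ - 3p₁ = 186.
Eliminating p₂: 5×(1) + 2×(2) gives 64p₁ = 1687, so p₁ = 26.359375.
Back-substitute into (2): p₂ = (186 + 3×26.359375) / 5 = 53.015625.

p₁ = 26.359375, p₂ = 53.015625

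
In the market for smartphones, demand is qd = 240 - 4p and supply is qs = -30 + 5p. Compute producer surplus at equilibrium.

Equilibrium: 240 - 4p = -30 + 5p gives p* = 30, q* = 120.
Supply starts at p = 6 (where qs = 0).
PS = ½(30 − 6)(120) = 1440.

Producer surplus = 1440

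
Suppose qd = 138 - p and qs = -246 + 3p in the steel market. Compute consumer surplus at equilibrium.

Equilibrium: 138 - p = -246 + 3p gives p* = 96, q* = 42.
Demand choke price (qd = 0): p = 138.
CS = ½(138 − 96)(42) = 882.

Consumer surplus = 882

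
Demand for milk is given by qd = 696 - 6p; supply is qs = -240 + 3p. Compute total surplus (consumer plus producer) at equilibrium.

Total surplus = 1296

Equilibrium: 696 - 6p = -240 + 3p gives p* = 104, q* = 72.
Demand choke price: p = 116; supply starts at p = 80.
CS = ½(116 − 104)(72) = 432; PS = ½(104 − 80)(72) = 864.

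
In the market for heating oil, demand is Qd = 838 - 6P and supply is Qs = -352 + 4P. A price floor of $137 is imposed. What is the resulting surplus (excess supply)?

Surplus = 180

Equilibrium price would be P* = 119, so the floor at 137 binds.
At P = 137: Qd = 16, Qs = 196.
Surplus = 196 − 16 = 180.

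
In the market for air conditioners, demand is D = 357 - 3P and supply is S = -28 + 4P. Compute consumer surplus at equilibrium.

Equilibrium: 357 - 3P = -28 + 4P gives P* = 55, Q* = 192.
Demand choke price (D = 0): P = 119.
CS = ½(119 − 55)(192) = 6144.

Consumer surplus = 6144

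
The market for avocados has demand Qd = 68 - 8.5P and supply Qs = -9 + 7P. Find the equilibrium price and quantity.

P* = 154/31, Q* = 799/31

Set Qd = Qs: 68 - 8.5P = -9 + 7P.
77 = 15.5P, so P* = 154/31.
Q* = 68 − 8.5(154/31) = 799/31.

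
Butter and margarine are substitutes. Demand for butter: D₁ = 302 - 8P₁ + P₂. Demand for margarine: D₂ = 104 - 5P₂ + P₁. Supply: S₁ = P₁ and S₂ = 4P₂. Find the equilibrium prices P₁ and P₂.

P₁ = 35.275, P₂ = 15.475

Market 1: 302 - 8P₁ + P₂ = P₁ → 9P₁ - P₂ = 302.
Market 2: 9P₂ - P₁ = 104.
Eliminating P₂: 9×(1) + 1×(2) gives 80P₁ = 2822, so P₁ = 35.275.
Back-substitute into (2): P₂ = (104 + 1×35.275) / 9 = 15.475.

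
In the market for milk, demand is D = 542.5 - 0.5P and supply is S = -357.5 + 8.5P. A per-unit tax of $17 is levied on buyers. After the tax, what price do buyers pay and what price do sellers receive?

Buyers pay 2089/18, sellers receive 1783/18

Pre-tax equilibrium: P* = 100, Q* = 492.5.
Tax on buyers shifts demand to D = 542.5 − 0.5(P + 17) = 534 - 0.5P.
534 - 0.5P = -357.5 + 8.5P gives seller price Ps = 1783/18; buyers pay Pb = 1783/18 + 17 = 2089/18.
New quantity: Q = 542.5 − 0.5(2089/18) = 17441/36.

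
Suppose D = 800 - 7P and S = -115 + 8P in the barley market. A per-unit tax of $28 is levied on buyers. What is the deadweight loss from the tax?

Pre-tax equilibrium: P* = 61, Q* = 373.
Tax on buyers shifts demand to D = 800 − 7(P + 28) = 604 - 7P.
604 - 7P = -115 + 8P gives seller price Ps = 719/15; buyers pay Pb = 719/15 + 28 = 1139/15.
New quantity: Q = 800 − 7(1139/15) = 4027/15.
DWL = ½ × 28 × (373 − 4027/15) = 21952/15.

Deadweight loss = 21952/15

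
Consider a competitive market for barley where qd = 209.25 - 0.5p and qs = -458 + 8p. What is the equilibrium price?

Set qd = qs: 209.25 - 0.5p = -458 + 8p.
667.25 = 8.5p, so p* = 78.5.
q* = 209.25 − 0.5(78.5) = 170.

p* = 78.5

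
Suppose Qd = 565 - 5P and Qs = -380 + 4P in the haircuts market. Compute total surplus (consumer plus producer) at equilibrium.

Total surplus = 360

Equilibrium: 565 - 5P = -380 + 4P gives P* = 105, Q* = 40.
Demand choke price: P = 113; supply starts at P = 95.
CS = ½(113 − 105)(40) = 160; PS = ½(105 − 95)(40) = 200.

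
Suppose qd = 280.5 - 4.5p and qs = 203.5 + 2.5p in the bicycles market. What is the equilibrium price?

p* = 11

Set qd = qs: 280.5 - 4.5p = 203.5 + 2.5p.
77 = 7p, so p* = 11.
q* = 280.5 − 4.5(11) = 231.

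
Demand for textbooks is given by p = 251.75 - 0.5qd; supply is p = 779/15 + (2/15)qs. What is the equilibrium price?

Set the two price expressions equal: 251.75 - 0.5q = 779/15 + (2/15)q.
11989/60 = (19/30)q, so q* = 315.5.
p* = 251.75 − (0.5)(315.5) = 94.

p* = 94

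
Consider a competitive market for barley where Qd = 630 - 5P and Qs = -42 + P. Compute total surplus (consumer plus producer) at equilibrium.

Equilibrium: 630 - 5P = -42 + P gives P* = 112, Q* = 70.
Demand choke price: P = 126; supply starts at P = 42.
CS = ½(126 − 112)(70) = 490; PS = ½(112 − 42)(70) = 2450.

Total surplus = 2940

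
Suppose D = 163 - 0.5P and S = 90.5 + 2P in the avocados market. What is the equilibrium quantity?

Q* = 148.5

Set D = S: 163 - 0.5P = 90.5 + 2P.
72.5 = 2.5P, so P* = 29.
Q* = 163 − 0.5(29) = 148.5.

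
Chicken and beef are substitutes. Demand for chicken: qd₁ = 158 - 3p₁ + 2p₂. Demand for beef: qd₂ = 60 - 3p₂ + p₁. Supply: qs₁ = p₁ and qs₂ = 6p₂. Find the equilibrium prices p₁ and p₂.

p₁ = 771/17, p₂ = 199/17

Market 1: 158 - 3p₁ + 2p₂ = p₁ → 4p₁ - 2p₂ = 158.
Market 2: 9p₂ - p₁ = 60.
Eliminating p₂: 9×(1) + 2×(2) gives 34p₁ = 1542, so p₁ = 771/17.
Back-substitute into (2): p₂ = (60 + 1×771/17) / 9 = 199/17.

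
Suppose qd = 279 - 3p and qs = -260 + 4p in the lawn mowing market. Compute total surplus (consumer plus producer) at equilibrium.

Total surplus = 672

Equilibrium: 279 - 3p = -260 + 4p gives p* = 77, q* = 48.
Demand choke price: p = 93; supply starts at p = 65.
CS = ½(93 − 77)(48) = 384; PS = ½(77 − 65)(48) = 288.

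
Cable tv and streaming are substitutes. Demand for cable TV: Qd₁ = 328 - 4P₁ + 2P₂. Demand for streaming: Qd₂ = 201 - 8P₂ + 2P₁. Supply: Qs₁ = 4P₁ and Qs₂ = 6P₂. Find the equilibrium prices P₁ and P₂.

P₁ = 2497/54, P₂ = 566/27

Market 1: 328 - 4P₁ + 2P₂ = 4P₁ → 8P₁ - 2P₂ = 328.
Market 2: 14P₂ - 2P₁ = 201.
Eliminating P₂: 14×(1) + 2×(2) gives 108P₁ = 4994, so P₁ = 2497/54.
Back-substitute into (2): P₂ = (201 + 2×2497/54) / 14 = 566/27.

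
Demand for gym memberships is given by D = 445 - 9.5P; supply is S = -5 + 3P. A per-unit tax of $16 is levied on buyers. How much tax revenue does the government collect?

Tax revenue = 1064.32

Pre-tax equilibrium: P* = 36, Q* = 103.
Tax on buyers shifts demand to D = 445 − 9.5(P + 16) = 293 - 9.5P.
293 - 9.5P = -5 + 3P gives seller price Ps = 23.84; buyers pay Pb = 23.84 + 16 = 39.84.
New quantity: Q = 445 − 9.5(39.84) = 66.52.
Revenue = 16 × 66.52 = 1064.32.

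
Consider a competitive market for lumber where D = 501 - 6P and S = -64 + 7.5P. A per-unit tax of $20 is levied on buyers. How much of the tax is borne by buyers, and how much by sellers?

Pre-tax equilibrium: P* = 1130/27, Q* = 2249/9.
Tax on buyers shifts demand to D = 501 − 6(P + 20) = 381 - 6P.
381 - 6P = -64 + 7.5P gives seller price Ps = 890/27; buyers pay Pb = 890/27 + 20 = 1430/27.
New quantity: Q = 501 − 6(1430/27) = 1649/9.
Buyer burden = 1430/27 − 1130/27 = 100/9; seller burden = 1130/27 − 890/27 = 80/9.

Buyers bear 100/9, sellers bear 80/9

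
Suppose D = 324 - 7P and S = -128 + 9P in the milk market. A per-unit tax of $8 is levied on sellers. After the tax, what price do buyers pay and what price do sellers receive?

Pre-tax equilibrium: P* = 28.25, Q* = 126.25.
Tax on sellers shifts supply to S = -128 + 9(P − 8) = -200 + 9P.
324 - 7P = -200 + 9P gives buyer price Pb = 32.75; sellers receive Ps = 32.75 − 8 = 24.75.
New quantity: Q = 324 − 7(32.75) = 94.75.

Buyers pay $32.75, sellers receive $24.75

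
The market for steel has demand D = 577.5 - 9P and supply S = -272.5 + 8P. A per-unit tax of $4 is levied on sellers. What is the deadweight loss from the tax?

Deadweight loss = 576/17

Pre-tax equilibrium: P* = 50, Q* = 127.5.
Tax on sellers shifts supply to S = -272.5 + 8(P − 4) = -304.5 + 8P.
577.5 - 9P = -304.5 + 8P gives buyer price Pb = 882/17; sellers receive Ps = 882/17 − 4 = 814/17.
New quantity: Q = 577.5 − 9(882/17) = 3759/34.
DWL = ½ × 4 × (127.5 − 3759/34) = 576/17.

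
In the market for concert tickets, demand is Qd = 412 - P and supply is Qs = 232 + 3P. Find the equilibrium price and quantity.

Set Qd = Qs: 412 - P = 232 + 3P.
180 = 4P, so P* = 45.
Q* = 412 − 1(45) = 367.

P* = 45, Q* = 367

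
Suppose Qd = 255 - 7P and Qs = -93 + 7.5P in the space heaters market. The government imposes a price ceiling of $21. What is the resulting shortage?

Equilibrium price would be P* = 24, so the ceiling at 21 binds.
At P = 21: Qd = 255 − 7(21) = 108, Qs = -93 + 7.5(21) = 64.5.
Shortage = 108 − 64.5 = 43.5.

Shortage = 43.5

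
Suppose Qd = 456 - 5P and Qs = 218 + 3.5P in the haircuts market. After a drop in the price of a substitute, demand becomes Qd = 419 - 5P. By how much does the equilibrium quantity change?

ΔQ = -259/17

Original equilibrium: P* = 28, Q* = 316.
New equilibrium: 419 - 5P = 218 + 3.5P, so 201 = 8.5P and P' = 402/17; Q' = 419 − 5(402/17) = 5113/17.
Change in quantity: 5113/17 − 316 = -259/17.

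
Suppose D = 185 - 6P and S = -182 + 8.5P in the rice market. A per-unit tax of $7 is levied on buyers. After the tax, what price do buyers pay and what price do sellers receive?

Pre-tax equilibrium: P* = 734/29, Q* = 961/29.
Tax on buyers shifts demand to D = 185 − 6(P + 7) = 143 - 6P.
143 - 6P = -182 + 8.5P gives seller price Ps = 650/29; buyers pay Pb = 650/29 + 7 = 853/29.
New quantity: Q = 185 − 6(853/29) = 247/29.

Buyers pay 853/29, sellers receive 650/29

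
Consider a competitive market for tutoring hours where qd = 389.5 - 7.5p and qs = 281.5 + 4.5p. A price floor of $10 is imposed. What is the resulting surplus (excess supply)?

Equilibrium price would be p* = 9, so the floor at 10 binds.
At p = 10: qd = 314.5, qs = 326.5.
Surplus = 326.5 − 314.5 = 12.

Surplus = 12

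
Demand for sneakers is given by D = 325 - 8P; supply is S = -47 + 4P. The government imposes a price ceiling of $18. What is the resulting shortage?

Equilibrium price would be P* = 31, so the ceiling at 18 binds.
At P = 18: D = 325 − 8(18) = 181, S = -47 + 4(18) = 25.
Shortage = 181 − 25 = 156.

Shortage = 156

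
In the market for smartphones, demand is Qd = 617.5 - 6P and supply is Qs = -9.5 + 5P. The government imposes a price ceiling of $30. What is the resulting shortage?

Equilibrium price would be P* = 57, so the ceiling at 30 binds.
At P = 30: Qd = 617.5 − 6(30) = 437.5, Qs = -9.5 + 5(30) = 140.5.
Shortage = 437.5 − 140.5 = 297.

Shortage = 297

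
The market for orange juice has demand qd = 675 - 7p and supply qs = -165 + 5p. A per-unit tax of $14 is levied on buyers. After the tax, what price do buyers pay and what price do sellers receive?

Pre-tax equilibrium: p* = 70, q* = 185.
Tax on buyers shifts demand to qd = 675 − 7(p + 14) = 577 - 7p.
577 - 7p = -165 + 5p gives seller price ps = 371/6; buyers pay pb = 371/6 + 14 = 455/6.
New quantity: q = 675 − 7(455/6) = 865/6.

Buyers pay 455/6, sellers receive 371/6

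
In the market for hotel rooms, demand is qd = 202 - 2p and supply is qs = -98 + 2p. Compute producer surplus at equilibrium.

Producer surplus = 676

Equilibrium: 202 - 2p = -98 + 2p gives p* = 75, q* = 52.
Supply starts at p = 49 (where qs = 0).
PS = ½(75 − 49)(52) = 676.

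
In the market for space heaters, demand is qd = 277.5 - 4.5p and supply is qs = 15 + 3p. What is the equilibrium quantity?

Set qd = qs: 277.5 - 4.5p = 15 + 3p.
262.5 = 7.5p, so p* = 35.
q* = 277.5 − 4.5(35) = 120.

q* = 120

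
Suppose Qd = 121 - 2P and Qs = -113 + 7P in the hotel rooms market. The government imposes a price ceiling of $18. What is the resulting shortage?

Equilibrium price would be P* = 26, so the ceiling at 18 binds.
At P = 18: Qd = 121 − 2(18) = 85, Qs = -113 + 7(18) = 13.
Shortage = 85 − 13 = 72.

Shortage = 72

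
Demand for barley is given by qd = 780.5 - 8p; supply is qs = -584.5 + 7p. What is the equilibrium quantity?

q* = 52.5

Set qd = qs: 780.5 - 8p = -584.5 + 7p.
1365 = 15p, so p* = 91.
q* = 780.5 − 8(91) = 52.5.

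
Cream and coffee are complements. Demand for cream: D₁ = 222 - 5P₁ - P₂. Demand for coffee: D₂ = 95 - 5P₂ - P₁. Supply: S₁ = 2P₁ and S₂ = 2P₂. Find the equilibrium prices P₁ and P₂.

Market 1: 222 - 5P₁ - P₂ = 2P₁ → 7P₁ + P₂ = 222.
Market 2: 7P₂ + P₁ = 95.
Eliminating P₂: 7×(1) − 1×(2) gives 48P₁ = 1459, so P₁ = 1459/48.
Back-substitute into (2): P₂ = (95 − 1×1459/48) / 7 = 443/48.

P₁ = 1459/48, P₂ = 443/48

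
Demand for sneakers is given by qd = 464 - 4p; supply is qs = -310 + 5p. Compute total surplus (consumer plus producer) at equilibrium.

Equilibrium: 464 - 4p = -310 + 5p gives p* = 86, q* = 120.
Demand choke price: p = 116; supply starts at p = 62.
CS = ½(116 − 86)(120) = 1800; PS = ½(86 − 62)(120) = 1440.

Total surplus = 3240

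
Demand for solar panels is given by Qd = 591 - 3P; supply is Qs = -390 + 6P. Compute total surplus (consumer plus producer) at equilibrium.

Total surplus = 17424

Equilibrium: 591 - 3P = -390 + 6P gives P* = 109, Q* = 264.
Demand choke price: P = 197; supply starts at P = 65.
CS = ½(197 − 109)(264) = 11616; PS = ½(109 − 65)(264) = 5808.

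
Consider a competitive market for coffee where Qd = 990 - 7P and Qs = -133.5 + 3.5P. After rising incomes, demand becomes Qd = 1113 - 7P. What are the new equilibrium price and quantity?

Original equilibrium: P* = 107, Q* = 241.
New equilibrium: 1113 - 7P = -133.5 + 3.5P, so 1246.5 = 10.5P and P' = 831/7; Q' = 1113 − 7(831/7) = 282.

P' = 831/7, Q' = 282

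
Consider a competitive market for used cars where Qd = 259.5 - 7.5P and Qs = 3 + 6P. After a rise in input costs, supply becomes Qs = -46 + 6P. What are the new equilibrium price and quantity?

P' = 611/27, Q' = 808/9

Original equilibrium: P* = 19, Q* = 117.
New equilibrium: 259.5 - 7.5P = -46 + 6P, so 305.5 = 13.5P and P' = 611/27; Q' = 259.5 − 7.5(611/27) = 808/9.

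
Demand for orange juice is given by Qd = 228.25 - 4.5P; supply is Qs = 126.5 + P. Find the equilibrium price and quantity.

Set Qd = Qs: 228.25 - 4.5P = 126.5 + P.
101.75 = 5.5P, so P* = 18.5.
Q* = 228.25 − 4.5(18.5) = 145.

P* = 18.5, Q* = 145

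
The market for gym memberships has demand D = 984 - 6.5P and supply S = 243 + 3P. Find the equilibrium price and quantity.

P* = 78, Q* = 477

Set D = S: 984 - 6.5P = 243 + 3P.
741 = 9.5P, so P* = 78.
Q* = 984 − 6.5(78) = 477.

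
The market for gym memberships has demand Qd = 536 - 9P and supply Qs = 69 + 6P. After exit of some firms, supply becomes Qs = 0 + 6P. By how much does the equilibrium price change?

Original equilibrium: P* = 467/15, Q* = 255.8.
New equilibrium: 536 - 9P = 0 + 6P, so 536 = 15P and P' = 536/15; Q' = 536 − 9(536/15) = 214.4.
Change in price: 536/15 − 467/15 = 4.6.

ΔP = 4.6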